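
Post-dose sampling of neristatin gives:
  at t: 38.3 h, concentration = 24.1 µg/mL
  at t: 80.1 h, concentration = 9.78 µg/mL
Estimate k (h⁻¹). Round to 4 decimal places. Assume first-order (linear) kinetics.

k = ln(C₁/C₂) / (t₂ − t₁) = ln(24.1/9.78) / (80.1 − 38.3)
  = 0.9019 / 41.80 = 0.02158 h⁻¹

0.0216 h⁻¹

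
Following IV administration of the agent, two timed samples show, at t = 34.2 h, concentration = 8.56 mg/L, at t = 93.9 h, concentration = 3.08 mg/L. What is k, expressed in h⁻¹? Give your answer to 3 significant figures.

k = ln(C₁/C₂) / (t₂ − t₁) = ln(8.56/3.08) / (93.9 − 34.2)
  = 1.022 / 59.70 = 0.01712 h⁻¹

0.0171 h⁻¹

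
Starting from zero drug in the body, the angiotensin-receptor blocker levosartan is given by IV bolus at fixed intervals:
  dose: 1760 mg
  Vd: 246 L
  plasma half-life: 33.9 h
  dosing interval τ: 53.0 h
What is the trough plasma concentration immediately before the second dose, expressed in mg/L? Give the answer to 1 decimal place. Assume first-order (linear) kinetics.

C₀ per dose = Dose / Vd = 1760 / 246 = 7.154 mg/L
k = ln2 / t½ = 0.693147 / 33.9 = 0.02045 h⁻¹
Fraction remaining after one interval: r = e^(−kτ) = e^(−0.02045 × 53.0) = 0.3383
Before dose 2, 1 dose has been given (aged 1τ).
C_trough = C₀ × r = 7.154 × 0.3383 = 2.420 mg/L

2.4 mg/L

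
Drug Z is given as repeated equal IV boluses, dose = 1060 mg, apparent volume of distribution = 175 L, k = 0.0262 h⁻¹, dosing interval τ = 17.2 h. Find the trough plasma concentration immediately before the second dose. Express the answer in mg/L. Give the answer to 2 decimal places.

C₀ per dose = Dose / Vd = 1060 / 175 = 6.057 mg/L
Fraction remaining after one interval: r = e^(−kτ) = e^(−0.02620 × 17.2) = 0.6372
Before dose 2, 1 dose has been given (aged 1τ).
C_trough = C₀ × r = 6.057 × 0.6372 = 3.860 mg/L

3.86 mg/L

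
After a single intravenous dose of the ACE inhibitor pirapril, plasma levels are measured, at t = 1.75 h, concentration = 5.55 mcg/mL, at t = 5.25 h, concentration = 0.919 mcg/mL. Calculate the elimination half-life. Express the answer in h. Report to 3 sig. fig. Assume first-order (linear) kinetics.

k = ln(C₁/C₂) / (t₂ − t₁) = ln(5.55/0.919) / (5.25 − 1.75)
  = 1.798 / 3.500 = 0.5137 h⁻¹
t½ = ln2 / k = 0.693147 / 0.5137 = 1.349 h

1.35 h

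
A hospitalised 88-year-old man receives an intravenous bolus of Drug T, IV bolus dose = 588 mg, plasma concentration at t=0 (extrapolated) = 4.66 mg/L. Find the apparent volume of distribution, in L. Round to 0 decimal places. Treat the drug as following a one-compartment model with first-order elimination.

126 L

Vd = Dose / C₀ = 588.0 / 4.66 = 126.2 L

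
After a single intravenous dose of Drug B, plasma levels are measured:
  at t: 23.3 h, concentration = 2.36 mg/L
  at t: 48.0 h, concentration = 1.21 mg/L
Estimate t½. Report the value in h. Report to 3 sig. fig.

25.6 h

k = ln(C₁/C₂) / (t₂ − t₁) = ln(2.36/1.21) / (48.0 − 23.3)
  = 0.6680 / 24.70 = 0.02704 h⁻¹
t½ = ln2 / k = 0.693147 / 0.02704 = 25.63 h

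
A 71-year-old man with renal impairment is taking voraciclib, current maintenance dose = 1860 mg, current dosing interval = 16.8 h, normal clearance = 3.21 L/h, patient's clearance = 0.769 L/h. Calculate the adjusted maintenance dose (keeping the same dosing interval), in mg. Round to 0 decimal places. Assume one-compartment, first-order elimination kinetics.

To keep the same average steady-state level, dosing rate must scale with clearance.
CL ratio = 0.769 / 3.21 = 0.2396
New dose (same interval) = 1860 × 0.2396 = 445.7 mg

446 mg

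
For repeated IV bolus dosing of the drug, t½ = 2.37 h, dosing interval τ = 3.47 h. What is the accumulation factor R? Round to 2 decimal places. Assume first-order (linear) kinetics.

k = ln2 / t½ = 0.693147 / 2.37 = 0.2925 h⁻¹
e^(−kτ) = e^(−0.2925 × 3.47) = 0.3624
Accumulation ratio R = 1 / (1 − e^(−kτ)) = 1 / (1 − 0.3624) = 1.568

1.57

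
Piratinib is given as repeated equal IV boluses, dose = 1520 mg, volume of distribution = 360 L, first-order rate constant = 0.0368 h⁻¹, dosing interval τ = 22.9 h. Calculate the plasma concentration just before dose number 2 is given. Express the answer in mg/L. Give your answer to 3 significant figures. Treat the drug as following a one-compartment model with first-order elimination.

C₀ per dose = Dose / Vd = 1520 / 360 = 4.222 mg/L
Fraction remaining after one interval: r = e^(−kτ) = e^(−0.03680 × 22.9) = 0.4305
Before dose 2, 1 dose has been given (aged 1τ).
C_trough = C₀ × r = 4.222 × 0.4305 = 1.818 mg/L

1.82 mg/L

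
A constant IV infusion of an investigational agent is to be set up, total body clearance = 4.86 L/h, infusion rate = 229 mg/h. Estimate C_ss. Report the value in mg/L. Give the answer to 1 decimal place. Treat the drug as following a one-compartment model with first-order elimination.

47.1 mg/L

At steady state Css = R₀ / CL = 229 / 4.860 = 47.12 mg/L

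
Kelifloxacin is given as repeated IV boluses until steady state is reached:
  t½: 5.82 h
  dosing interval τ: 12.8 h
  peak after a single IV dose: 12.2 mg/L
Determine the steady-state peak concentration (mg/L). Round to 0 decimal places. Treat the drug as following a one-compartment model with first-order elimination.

16 mg/L

k = ln2 / t½ = 0.693147 / 5.82 = 0.1191 h⁻¹
e^(−kτ) = e^(−0.1191 × 12.8) = 0.2177
Accumulation ratio R = 1 / (1 − e^(−kτ)) = 1 / (1 − 0.2177) = 1.278
Steady-state peak = C₀ × R = 12.2 × 1.278 = 15.59 mg/L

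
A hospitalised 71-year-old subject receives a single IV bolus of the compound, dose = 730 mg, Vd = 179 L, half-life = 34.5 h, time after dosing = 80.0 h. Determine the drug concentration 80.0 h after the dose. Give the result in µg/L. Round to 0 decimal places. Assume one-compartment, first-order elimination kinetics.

C₀ = Dose / Vd = 730.0 / 179 = 4.078 mg/L
k = ln2 / t½ = 0.693147 / 34.5 = 0.02009 h⁻¹
C = C₀ · e^(−k·t) = 4.078 × e^(−0.02009 × 80.0)
  = 4.078 × 0.2004 = 0.8172 mg/L
Convert: 0.8172 mg/L × 1000 = 817.2 µg/L

817 µg/L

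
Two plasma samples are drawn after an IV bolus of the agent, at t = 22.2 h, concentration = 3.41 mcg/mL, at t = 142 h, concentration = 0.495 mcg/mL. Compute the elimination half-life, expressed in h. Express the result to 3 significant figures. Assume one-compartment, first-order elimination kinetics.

k = ln(C₁/C₂) / (t₂ − t₁) = ln(3.41/0.495) / (142 − 22.2)
  = 1.930 / 119.8 = 0.01611 h⁻¹
t½ = ln2 / k = 0.693147 / 0.01611 = 43.03 h

43.0 h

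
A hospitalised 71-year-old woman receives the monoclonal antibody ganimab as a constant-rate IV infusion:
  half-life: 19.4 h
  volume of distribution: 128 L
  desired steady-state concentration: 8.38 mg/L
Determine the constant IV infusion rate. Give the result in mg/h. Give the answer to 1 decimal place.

k = ln2 / t½ = 0.693147 / 19.4 = 0.03573 h⁻¹
CL = k × Vd = 0.03573 × 128 = 4.573 L/h
At steady state, infusion rate R₀ = Css × CL = 8.38 × 4.573 = 38.32 mg/h

38.3 mg/h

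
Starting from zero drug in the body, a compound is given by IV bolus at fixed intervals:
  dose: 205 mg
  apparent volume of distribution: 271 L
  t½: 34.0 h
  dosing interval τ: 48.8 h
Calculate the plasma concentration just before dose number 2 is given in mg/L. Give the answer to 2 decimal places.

0.28 mg/L

C₀ per dose = Dose / Vd = 205 / 271 = 0.7565 mg/L
k = ln2 / t½ = 0.693147 / 34.0 = 0.02039 h⁻¹
Fraction remaining after one interval: r = e^(−kτ) = e^(−0.02039 × 48.8) = 0.3697
Before dose 2, 1 dose has been given (aged 1τ).
C_trough = C₀ × r = 0.7565 × 0.3697 = 0.2797 mg/L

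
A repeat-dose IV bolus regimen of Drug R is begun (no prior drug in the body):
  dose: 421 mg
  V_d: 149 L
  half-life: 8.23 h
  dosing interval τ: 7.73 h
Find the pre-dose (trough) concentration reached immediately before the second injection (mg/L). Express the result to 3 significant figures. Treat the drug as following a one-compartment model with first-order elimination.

1.47 mg/L

C₀ per dose = Dose / Vd = 421 / 149 = 2.826 mg/L
k = ln2 / t½ = 0.693147 / 8.23 = 0.08422 h⁻¹
Fraction remaining after one interval: r = e^(−kτ) = e^(−0.08422 × 7.73) = 0.5215
Before dose 2, 1 dose has been given (aged 1τ).
C_trough = C₀ × r = 2.826 × 0.5215 = 1.474 mg/L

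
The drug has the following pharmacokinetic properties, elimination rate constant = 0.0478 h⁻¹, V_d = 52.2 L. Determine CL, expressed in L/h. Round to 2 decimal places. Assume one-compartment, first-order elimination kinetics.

2.50 L/h

CL = k × Vd = 0.0478 × 52.2 = 2.495 L/h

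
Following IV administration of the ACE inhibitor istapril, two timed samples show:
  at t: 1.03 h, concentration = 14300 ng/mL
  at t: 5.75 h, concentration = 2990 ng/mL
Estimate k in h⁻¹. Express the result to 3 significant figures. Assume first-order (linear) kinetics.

0.332 h⁻¹

k = ln(C₁/C₂) / (t₂ − t₁) = ln(14300/2990) / (5.75 − 1.03)
  = 1.565 / 4.720 = 0.3316 h⁻¹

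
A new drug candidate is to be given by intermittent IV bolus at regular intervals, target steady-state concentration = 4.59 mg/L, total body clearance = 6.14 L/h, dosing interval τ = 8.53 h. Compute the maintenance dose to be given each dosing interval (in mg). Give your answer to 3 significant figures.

240 mg

At steady state, Dose/τ = Css × CL.
Dose = Css × CL × τ = 4.59 × 6.140 × 8.53 = 240.4 mg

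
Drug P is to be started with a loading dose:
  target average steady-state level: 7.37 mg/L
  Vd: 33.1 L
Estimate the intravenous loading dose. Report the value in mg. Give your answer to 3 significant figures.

LD = Css × Vd = 7.37 × 33.1 = 243.9 mg

244 mg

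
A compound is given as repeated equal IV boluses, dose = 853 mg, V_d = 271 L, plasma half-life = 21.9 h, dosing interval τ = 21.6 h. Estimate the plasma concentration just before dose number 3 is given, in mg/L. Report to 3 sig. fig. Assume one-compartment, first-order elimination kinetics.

C₀ per dose = Dose / Vd = 853 / 271 = 3.148 mg/L
k = ln2 / t½ = 0.693147 / 21.9 = 0.03165 h⁻¹
Fraction remaining after one interval: r = e^(−kτ) = e^(−0.03165 × 21.6) = 0.5048
Before dose 3, 2 doses have been given (aged 1τ, 2τ).
C_trough = C₀ × (r + r²) = 3.148 × (0.5048 + 0.2548) = 2.391 mg/L

2.39 mg/L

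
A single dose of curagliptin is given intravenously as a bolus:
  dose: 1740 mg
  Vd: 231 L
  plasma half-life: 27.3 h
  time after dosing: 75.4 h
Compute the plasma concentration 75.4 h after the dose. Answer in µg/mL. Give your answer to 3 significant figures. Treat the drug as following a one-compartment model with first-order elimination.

C₀ = Dose / Vd = 1740 / 231 = 7.532 mg/L
k = ln2 / t½ = 0.693147 / 27.3 = 0.02539 h⁻¹
C = C₀ · e^(−k·t) = 7.532 × e^(−0.02539 × 75.4)
  = 7.532 × 0.1474 = 1.110 mg/L
(1.110 mg/L = 1.110 µg/mL)

1.11 µg/mL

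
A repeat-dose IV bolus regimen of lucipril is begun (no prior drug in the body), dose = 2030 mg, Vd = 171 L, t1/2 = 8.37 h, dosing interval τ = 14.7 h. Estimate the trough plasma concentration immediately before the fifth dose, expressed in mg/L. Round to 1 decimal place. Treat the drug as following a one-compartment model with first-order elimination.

C₀ per dose = Dose / Vd = 2030 / 171 = 11.87 mg/L
k = ln2 / t½ = 0.693147 / 8.37 = 0.08281 h⁻¹
Fraction remaining after one interval: r = e^(−kτ) = e^(−0.08281 × 14.7) = 0.2960
Before dose 5, 4 doses have been given (aged 1τ, 2τ, 3τ, 4τ).
C_trough = C₀ × (r + r² + … + r^4) = C₀ × r(1−r^4)/(1−r)
        = 11.87 × 0.2960 × (1 − 0.007677) / (1 − 0.2960) = 4.952 mg/L

5.0 mg/L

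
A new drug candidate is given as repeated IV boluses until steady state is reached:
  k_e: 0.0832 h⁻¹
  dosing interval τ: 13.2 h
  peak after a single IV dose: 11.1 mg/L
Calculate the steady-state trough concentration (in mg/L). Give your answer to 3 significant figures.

5.55 mg/L

e^(−kτ) = e^(−0.08320 × 13.2) = 0.3335
Accumulation ratio R = 1 / (1 − e^(−kτ)) = 1 / (1 − 0.3335) = 1.500
Steady-state trough = C₀ × R × e^(−kτ) = 11.1 × 1.500 × 0.3335 = 5.553 mg/L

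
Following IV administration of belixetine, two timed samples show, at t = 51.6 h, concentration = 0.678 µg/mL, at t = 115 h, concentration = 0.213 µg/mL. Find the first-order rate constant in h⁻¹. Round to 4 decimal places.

0.0183 h⁻¹

k = ln(C₁/C₂) / (t₂ − t₁) = ln(0.678/0.213) / (115 − 51.6)
  = 1.158 / 63.40 = 0.01826 h⁻¹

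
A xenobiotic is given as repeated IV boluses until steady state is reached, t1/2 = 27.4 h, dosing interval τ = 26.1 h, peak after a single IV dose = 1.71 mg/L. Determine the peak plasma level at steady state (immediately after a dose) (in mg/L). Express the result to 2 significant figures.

3.5 mg/L

k = ln2 / t½ = 0.693147 / 27.4 = 0.02530 h⁻¹
e^(−kτ) = e^(−0.02530 × 26.1) = 0.5167
Accumulation ratio R = 1 / (1 − e^(−kτ)) = 1 / (1 − 0.5167) = 2.069
Steady-state peak = C₀ × R = 1.71 × 2.069 = 3.538 mg/L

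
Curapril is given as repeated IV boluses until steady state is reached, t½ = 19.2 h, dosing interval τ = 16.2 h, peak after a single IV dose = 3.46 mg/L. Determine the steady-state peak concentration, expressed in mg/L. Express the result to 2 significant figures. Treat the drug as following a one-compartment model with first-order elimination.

7.8 mg/L

k = ln2 / t½ = 0.693147 / 19.2 = 0.03610 h⁻¹
e^(−kτ) = e^(−0.03610 × 16.2) = 0.5572
Accumulation ratio R = 1 / (1 − e^(−kτ)) = 1 / (1 − 0.5572) = 2.258
Steady-state peak = C₀ × R = 3.46 × 2.258 = 7.813 mg/L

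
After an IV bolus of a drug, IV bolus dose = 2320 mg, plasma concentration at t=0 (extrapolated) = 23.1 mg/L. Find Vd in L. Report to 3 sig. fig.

Vd = Dose / C₀ = 2320 / 23.1 = 100.4 L

100 L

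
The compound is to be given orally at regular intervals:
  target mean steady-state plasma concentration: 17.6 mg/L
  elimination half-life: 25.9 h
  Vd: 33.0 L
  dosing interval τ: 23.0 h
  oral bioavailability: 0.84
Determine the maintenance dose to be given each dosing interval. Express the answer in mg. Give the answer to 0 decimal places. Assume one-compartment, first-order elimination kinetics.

k = ln2 / t½ = 0.693147 / 25.9 = 0.02676 h⁻¹
CL = k × Vd = 0.02676 × 33.0 = 0.8831 L/h
At steady state, F × (Dose/τ) = Css × CL.
Dose = Css × CL × τ / F = 17.6 × 0.8831 × 23.0 / 0.84 = 425.6 mg

426 mg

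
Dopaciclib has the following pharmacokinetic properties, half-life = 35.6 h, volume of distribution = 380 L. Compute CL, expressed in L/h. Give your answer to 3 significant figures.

7.40 L/h

k = ln2 / t½ = 0.693147 / 35.6 = 0.01947 h⁻¹
CL = k × Vd = 0.01947 × 380 = 7.399 L/h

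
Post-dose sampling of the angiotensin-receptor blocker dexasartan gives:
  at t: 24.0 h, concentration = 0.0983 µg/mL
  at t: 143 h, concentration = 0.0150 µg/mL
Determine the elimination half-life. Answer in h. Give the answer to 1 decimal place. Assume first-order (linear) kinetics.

43.9 h

k = ln(C₁/C₂) / (t₂ − t₁) = ln(0.0983/0.0150) / (143 − 24.0)
  = 1.880 / 119.0 = 0.01580 h⁻¹
t½ = ln2 / k = 0.693147 / 0.01580 = 43.87 h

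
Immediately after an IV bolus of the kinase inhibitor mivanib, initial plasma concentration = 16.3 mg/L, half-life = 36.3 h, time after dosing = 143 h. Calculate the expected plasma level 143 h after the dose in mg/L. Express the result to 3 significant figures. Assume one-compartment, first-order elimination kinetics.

k = ln2 / t½ = 0.693147 / 36.3 = 0.01909 h⁻¹
C = C₀ · e^(−k·t) = 16.30 × e^(−0.01909 × 143)
  = 16.30 × 0.06523 = 1.063 mg/L

1.06 mg/L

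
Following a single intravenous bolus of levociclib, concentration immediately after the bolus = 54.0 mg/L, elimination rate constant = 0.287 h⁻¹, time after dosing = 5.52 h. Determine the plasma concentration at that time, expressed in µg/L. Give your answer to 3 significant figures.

11100 µg/L

C = C₀ · e^(−k·t) = 54.00 × e^(−0.2870 × 5.52)
  = 54.00 × 0.2051 = 11.08 mg/L
Convert: 11.08 mg/L × 1000 = 11080 µg/L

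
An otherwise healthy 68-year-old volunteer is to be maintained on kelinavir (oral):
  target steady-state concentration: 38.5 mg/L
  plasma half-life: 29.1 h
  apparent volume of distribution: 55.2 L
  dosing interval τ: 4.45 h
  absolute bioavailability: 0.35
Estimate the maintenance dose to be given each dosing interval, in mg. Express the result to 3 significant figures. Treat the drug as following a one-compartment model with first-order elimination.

k = ln2 / t½ = 0.693147 / 29.1 = 0.02382 h⁻¹
CL = k × Vd = 0.02382 × 55.2 = 1.315 L/h
At steady state, F × (Dose/τ) = Css × CL.
Dose = Css × CL × τ / F = 38.5 × 1.315 × 4.45 / 0.35 = 643.7 mg

644 mg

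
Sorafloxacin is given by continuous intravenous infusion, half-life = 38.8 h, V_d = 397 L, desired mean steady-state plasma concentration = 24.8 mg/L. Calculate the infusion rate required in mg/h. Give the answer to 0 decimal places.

176 mg/h

k = ln2 / t½ = 0.693147 / 38.8 = 0.01786 h⁻¹
CL = k × Vd = 0.01786 × 397 = 7.090 L/h
At steady state, infusion rate R₀ = Css × CL = 24.8 × 7.090 = 175.8 mg/h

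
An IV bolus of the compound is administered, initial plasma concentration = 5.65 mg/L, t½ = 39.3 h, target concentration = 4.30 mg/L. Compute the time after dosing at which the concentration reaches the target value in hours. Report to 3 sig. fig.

k = ln2 / t½ = 0.693147 / 39.3 = 0.01764 h⁻¹
t = ln(C₀ / C) / k = ln(5.650 / 4.30) / 0.01764
  = ln(1.314) / 0.01764 = 0.2731 / 0.01764 = 15.48 h

15.5 h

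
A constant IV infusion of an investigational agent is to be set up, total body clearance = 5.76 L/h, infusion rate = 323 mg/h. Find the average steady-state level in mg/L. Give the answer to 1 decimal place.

At steady state Css = R₀ / CL = 323 / 5.760 = 56.08 mg/L

56.1 mg/L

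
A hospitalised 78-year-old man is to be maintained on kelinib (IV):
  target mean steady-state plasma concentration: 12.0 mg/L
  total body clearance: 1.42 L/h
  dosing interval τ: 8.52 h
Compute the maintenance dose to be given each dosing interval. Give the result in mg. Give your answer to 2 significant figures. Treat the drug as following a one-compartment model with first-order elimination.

150 mg

At steady state, Dose/τ = Css × CL.
Dose = Css × CL × τ = 12.0 × 1.420 × 8.52 = 145.2 mg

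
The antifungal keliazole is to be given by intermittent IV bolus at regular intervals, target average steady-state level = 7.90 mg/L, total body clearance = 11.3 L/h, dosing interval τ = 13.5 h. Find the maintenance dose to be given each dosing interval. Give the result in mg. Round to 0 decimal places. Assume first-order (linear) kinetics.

At steady state, Dose/τ = Css × CL.
Dose = Css × CL × τ = 7.90 × 11.30 × 13.5 = 1205 mg

1205 mg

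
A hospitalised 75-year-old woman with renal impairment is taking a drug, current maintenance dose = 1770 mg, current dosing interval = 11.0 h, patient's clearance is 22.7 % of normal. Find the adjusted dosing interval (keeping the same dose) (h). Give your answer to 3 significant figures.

48.5 h

To keep the same average steady-state level, dosing rate must scale with clearance.
CL ratio = 22.7 / 100 = 0.2270
New interval (same dose) = 11.0 / 0.2270 = 48.46 h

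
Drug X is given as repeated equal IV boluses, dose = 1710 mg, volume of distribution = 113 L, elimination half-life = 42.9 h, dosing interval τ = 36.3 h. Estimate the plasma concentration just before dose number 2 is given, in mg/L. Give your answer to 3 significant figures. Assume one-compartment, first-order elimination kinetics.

C₀ per dose = Dose / Vd = 1710 / 113 = 15.13 mg/L
k = ln2 / t½ = 0.693147 / 42.9 = 0.01616 h⁻¹
Fraction remaining after one interval: r = e^(−kτ) = e^(−0.01616 × 36.3) = 0.5562
Before dose 2, 1 dose has been given (aged 1τ).
C_trough = C₀ × r = 15.13 × 0.5562 = 8.415 mg/L

8.42 mg/L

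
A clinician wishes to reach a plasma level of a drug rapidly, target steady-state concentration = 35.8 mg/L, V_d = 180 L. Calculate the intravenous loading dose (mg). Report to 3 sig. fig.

LD = Css × Vd = 35.8 × 180 = 6444 mg

6440 mg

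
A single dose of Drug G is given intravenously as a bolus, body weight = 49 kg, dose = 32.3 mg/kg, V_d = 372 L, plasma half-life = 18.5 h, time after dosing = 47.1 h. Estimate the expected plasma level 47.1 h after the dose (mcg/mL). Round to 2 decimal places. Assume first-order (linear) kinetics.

0.73 mcg/mL

Total dose = 32.3 × 49 = 1583 mg
C₀ = Dose / Vd = 1583 / 372 = 4.255 mg/L
k = ln2 / t½ = 0.693147 / 18.5 = 0.03747 h⁻¹
C = C₀ · e^(−k·t) = 4.255 × e^(−0.03747 × 47.1)
  = 4.255 × 0.1712 = 0.7285 mg/L
(0.7285 mg/L = 0.7285 mcg/mL)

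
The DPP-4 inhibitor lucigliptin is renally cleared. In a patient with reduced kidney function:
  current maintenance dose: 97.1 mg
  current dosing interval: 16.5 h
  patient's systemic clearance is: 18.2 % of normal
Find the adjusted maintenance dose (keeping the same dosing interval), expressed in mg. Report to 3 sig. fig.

To keep the same average steady-state level, dosing rate must scale with clearance.
CL ratio = 18.2 / 100 = 0.1820
New dose (same interval) = 97.1 × 0.1820 = 17.67 mg

17.7 mg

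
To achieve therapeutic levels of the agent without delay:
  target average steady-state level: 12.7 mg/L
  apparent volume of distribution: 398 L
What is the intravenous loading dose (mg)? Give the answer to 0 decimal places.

5055 mg

LD = Css × Vd = 12.7 × 398 = 5055 mg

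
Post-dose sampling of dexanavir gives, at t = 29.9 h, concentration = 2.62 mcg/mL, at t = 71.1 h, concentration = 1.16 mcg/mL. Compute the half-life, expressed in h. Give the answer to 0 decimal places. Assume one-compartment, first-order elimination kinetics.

35 h

k = ln(C₁/C₂) / (t₂ − t₁) = ln(2.62/1.16) / (71.1 − 29.9)
  = 0.8148 / 41.20 = 0.01978 h⁻¹
t½ = ln2 / k = 0.693147 / 0.01978 = 35.04 h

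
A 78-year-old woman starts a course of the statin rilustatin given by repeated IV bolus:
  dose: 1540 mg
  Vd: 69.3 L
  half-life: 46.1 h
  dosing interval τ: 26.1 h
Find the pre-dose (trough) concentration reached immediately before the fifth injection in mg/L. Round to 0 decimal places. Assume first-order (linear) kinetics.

C₀ per dose = Dose / Vd = 1540 / 69.3 = 22.22 mg/L
k = ln2 / t½ = 0.693147 / 46.1 = 0.01504 h⁻¹
Fraction remaining after one interval: r = e^(−kτ) = e^(−0.01504 × 26.1) = 0.6753
Before dose 5, 4 doses have been given (aged 1τ, 2τ, 3τ, 4τ).
C_trough = C₀ × (r + r² + … + r^4) = C₀ × r(1−r^4)/(1−r)
        = 22.22 × 0.6753 × (1 − 0.2080) / (1 − 0.6753) = 36.60 mg/L

37 mg/L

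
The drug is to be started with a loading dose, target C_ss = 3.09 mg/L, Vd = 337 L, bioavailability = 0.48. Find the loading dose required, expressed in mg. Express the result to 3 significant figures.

2170 mg

LD = Css × Vd / F = 3.09 × 337 / 0.48 = 2169 mg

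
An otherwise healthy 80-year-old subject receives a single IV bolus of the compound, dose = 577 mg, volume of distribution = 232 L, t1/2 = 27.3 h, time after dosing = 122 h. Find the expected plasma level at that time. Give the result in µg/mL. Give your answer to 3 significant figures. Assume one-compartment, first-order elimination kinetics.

0.112 µg/mL

C₀ = Dose / Vd = 577.0 / 232 = 2.487 mg/L
k = ln2 / t½ = 0.693147 / 27.3 = 0.02539 h⁻¹
C = C₀ · e^(−k·t) = 2.487 × e^(−0.02539 × 122)
  = 2.487 × 0.04516 = 0.1123 mg/L
(0.1123 mg/L = 0.1123 µg/mL)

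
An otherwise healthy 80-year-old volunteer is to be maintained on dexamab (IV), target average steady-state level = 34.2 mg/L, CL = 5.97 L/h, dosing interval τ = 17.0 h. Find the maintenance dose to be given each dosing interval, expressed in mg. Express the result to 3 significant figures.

At steady state, Dose/τ = Css × CL.
Dose = Css × CL × τ = 34.2 × 5.970 × 17.0 = 3471 mg

3470 mg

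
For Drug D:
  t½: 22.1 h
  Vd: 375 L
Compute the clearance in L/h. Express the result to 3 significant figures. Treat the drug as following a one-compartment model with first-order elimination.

11.8 L/h

k = ln2 / t½ = 0.693147 / 22.1 = 0.03136 h⁻¹
CL = k × Vd = 0.03136 × 375 = 11.76 L/h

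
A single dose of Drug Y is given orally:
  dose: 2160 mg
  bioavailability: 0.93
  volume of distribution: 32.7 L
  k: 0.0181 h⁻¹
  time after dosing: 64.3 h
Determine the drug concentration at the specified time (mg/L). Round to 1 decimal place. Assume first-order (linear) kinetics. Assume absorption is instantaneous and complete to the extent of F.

Amount reaching circulation = F × Dose = 0.93 × 2160 = 2009 mg
C₀ = F·Dose / Vd = 2009 / 32.7 = 61.44 mg/L
C = C₀ · e^(−k·t) = 61.44 × e^(−0.01810 × 64.3)
  = 61.44 × 0.3123 = 19.19 mg/L

19.2 mg/L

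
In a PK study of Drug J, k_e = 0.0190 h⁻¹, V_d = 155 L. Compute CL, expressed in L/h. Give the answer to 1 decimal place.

2.9 L/h

CL = k × Vd = 0.0190 × 155 = 2.945 L/h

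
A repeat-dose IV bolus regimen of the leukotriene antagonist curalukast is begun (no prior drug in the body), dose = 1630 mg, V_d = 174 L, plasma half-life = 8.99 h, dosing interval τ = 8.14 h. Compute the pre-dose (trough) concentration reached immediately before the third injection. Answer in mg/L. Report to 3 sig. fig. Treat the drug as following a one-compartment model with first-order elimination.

7.67 mg/L

C₀ per dose = Dose / Vd = 1630 / 174 = 9.368 mg/L
k = ln2 / t½ = 0.693147 / 8.99 = 0.07710 h⁻¹
Fraction remaining after one interval: r = e^(−kτ) = e^(−0.07710 × 8.14) = 0.5339
Before dose 3, 2 doses have been given (aged 1τ, 2τ).
C_trough = C₀ × (r + r²) = 9.368 × (0.5339 + 0.2850) = 7.671 mg/L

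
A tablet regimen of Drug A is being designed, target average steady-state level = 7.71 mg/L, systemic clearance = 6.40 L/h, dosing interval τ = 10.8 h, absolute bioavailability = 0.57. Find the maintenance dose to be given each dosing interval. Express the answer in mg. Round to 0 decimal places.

935 mg

At steady state, F × (Dose/τ) = Css × CL.
Dose = Css × CL × τ / F = 7.71 × 6.400 × 10.8 / 0.57 = 934.9 mg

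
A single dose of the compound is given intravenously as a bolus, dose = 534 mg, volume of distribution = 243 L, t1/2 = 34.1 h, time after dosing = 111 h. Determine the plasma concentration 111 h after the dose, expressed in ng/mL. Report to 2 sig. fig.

230 ng/mL

C₀ = Dose / Vd = 534.0 / 243 = 2.198 mg/L
k = ln2 / t½ = 0.693147 / 34.1 = 0.02033 h⁻¹
C = C₀ · e^(−k·t) = 2.198 × e^(−0.02033 × 111)
  = 2.198 × 0.1047 = 0.2301 mg/L
Convert: 0.2301 mg/L × 1000 = 230.1 ng/mL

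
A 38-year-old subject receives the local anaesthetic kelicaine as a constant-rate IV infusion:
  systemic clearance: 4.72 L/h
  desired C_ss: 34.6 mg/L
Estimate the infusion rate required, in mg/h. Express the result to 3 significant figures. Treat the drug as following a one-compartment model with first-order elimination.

At steady state, infusion rate R₀ = Css × CL = 34.6 × 4.720 = 163.3 mg/h

163 mg/h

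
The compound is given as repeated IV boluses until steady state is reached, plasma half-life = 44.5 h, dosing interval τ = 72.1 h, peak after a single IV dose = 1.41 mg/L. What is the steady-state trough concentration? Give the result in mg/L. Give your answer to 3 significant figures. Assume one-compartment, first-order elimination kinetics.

k = ln2 / t½ = 0.693147 / 44.5 = 0.01558 h⁻¹
e^(−kτ) = e^(−0.01558 × 72.1) = 0.3252
Accumulation ratio R = 1 / (1 − e^(−kτ)) = 1 / (1 − 0.3252) = 1.482
Steady-state trough = C₀ × R × e^(−kτ) = 1.41 × 1.482 × 0.3252 = 0.6795 mg/L

0.680 mg/L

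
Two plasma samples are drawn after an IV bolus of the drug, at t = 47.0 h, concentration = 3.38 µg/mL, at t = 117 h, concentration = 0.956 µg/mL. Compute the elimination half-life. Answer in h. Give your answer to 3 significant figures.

38.4 h

k = ln(C₁/C₂) / (t₂ − t₁) = ln(3.38/0.956) / (117 − 47.0)
  = 1.263 / 70.00 = 0.01804 h⁻¹
t½ = ln2 / k = 0.693147 / 0.01804 = 38.42 h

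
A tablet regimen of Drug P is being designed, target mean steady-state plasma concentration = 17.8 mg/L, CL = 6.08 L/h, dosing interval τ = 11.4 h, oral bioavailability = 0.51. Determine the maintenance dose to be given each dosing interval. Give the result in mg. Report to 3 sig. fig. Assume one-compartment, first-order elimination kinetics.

At steady state, F × (Dose/τ) = Css × CL.
Dose = Css × CL × τ / F = 17.8 × 6.080 × 11.4 / 0.51 = 2419 mg

2420 mg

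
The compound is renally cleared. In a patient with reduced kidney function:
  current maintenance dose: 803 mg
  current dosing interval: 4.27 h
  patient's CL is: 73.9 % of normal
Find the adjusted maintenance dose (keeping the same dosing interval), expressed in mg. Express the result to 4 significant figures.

593.4 mg

To keep the same average steady-state level, dosing rate must scale with clearance.
CL ratio = 73.9 / 100 = 0.7390
New dose (same interval) = 803 × 0.7390 = 593.4 mg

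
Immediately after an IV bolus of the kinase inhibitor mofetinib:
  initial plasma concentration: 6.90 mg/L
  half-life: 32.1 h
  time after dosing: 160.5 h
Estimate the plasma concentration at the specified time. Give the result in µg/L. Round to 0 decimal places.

216 µg/L

k = ln2 / t½ = 0.693147 / 32.1 = 0.02159 h⁻¹
t / t½ = 160.5 / 32.1 = 5 half-lives
C = C₀ × (1/2)^5 = 6.900 × 0.03125 = 0.2156 mg/L
Convert: 0.2156 mg/L × 1000 = 215.6 µg/L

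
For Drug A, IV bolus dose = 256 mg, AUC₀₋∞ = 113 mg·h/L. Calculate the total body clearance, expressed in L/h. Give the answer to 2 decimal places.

CL = Dose / AUC = 256 / 113 = 2.265 L/h

2.27 L/h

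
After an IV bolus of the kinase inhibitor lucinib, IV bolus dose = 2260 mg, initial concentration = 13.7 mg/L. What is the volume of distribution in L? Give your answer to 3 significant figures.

Vd = Dose / C₀ = 2260 / 13.7 = 165.0 L

165 L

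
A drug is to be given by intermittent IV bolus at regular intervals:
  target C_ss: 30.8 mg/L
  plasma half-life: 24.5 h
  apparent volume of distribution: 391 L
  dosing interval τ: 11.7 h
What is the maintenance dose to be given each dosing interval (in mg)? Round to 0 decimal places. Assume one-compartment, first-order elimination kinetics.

3986 mg

k = ln2 / t½ = 0.693147 / 24.5 = 0.02829 h⁻¹
CL = k × Vd = 0.02829 × 391 = 11.06 L/h
At steady state, Dose/τ = Css × CL.
Dose = Css × CL × τ = 30.8 × 11.06 × 11.7 = 3986 mg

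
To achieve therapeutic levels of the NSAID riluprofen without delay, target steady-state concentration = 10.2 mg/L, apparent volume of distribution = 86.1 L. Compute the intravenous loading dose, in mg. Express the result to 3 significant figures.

878 mg

LD = Css × Vd = 10.2 × 86.1 = 878.2 mg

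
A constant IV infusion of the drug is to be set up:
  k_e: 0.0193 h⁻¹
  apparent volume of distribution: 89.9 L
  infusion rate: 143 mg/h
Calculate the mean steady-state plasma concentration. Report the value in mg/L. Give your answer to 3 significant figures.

82.4 mg/L

CL = k × Vd = 0.01930 × 89.9 = 1.735 L/h
At steady state Css = R₀ / CL = 143 / 1.735 = 82.42 mg/L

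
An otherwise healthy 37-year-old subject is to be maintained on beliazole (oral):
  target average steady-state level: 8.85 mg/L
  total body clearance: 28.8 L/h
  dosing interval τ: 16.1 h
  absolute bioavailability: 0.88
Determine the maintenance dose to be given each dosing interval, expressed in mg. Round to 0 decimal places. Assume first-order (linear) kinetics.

4663 mg

At steady state, F × (Dose/τ) = Css × CL.
Dose = Css × CL × τ / F = 8.85 × 28.80 × 16.1 / 0.88 = 4663 mg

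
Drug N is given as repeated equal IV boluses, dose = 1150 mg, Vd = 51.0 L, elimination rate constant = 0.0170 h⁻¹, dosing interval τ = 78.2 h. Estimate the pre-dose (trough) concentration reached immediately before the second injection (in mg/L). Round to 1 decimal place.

C₀ per dose = Dose / Vd = 1150 / 51.0 = 22.55 mg/L
Fraction remaining after one interval: r = e^(−kτ) = e^(−0.01700 × 78.2) = 0.2646
Before dose 2, 1 dose has been given (aged 1τ).
C_trough = C₀ × r = 22.55 × 0.2646 = 5.967 mg/L

6.0 mg/L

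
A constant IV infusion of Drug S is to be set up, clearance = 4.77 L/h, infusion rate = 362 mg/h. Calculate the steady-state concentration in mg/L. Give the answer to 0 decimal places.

76 mg/L

At steady state Css = R₀ / CL = 362 / 4.770 = 75.89 mg/L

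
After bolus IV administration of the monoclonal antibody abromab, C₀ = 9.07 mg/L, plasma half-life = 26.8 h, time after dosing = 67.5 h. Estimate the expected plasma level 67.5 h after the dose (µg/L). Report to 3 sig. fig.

k = ln2 / t½ = 0.693147 / 26.8 = 0.02586 h⁻¹
C = C₀ · e^(−k·t) = 9.070 × e^(−0.02586 × 67.5)
  = 9.070 × 0.1745 = 1.583 mg/L
Convert: 1.583 mg/L × 1000 = 1583 µg/L

1580 µg/L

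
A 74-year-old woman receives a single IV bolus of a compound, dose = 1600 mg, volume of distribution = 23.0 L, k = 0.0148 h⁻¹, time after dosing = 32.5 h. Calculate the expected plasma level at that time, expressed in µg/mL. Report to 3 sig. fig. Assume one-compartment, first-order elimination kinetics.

C₀ = Dose / Vd = 1600 / 23.0 = 69.57 mg/L
C = C₀ · e^(−k·t) = 69.57 × e^(−0.01480 × 32.5)
  = 69.57 × 0.6182 = 43.01 mg/L
(43.01 mg/L = 43.01 µg/mL)

43.0 µg/mL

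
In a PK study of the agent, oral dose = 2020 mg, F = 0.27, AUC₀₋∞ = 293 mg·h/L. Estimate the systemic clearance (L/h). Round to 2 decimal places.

CL = F·Dose / AUC = 0.27 × 2020 / 293 = 1.861 L/h

1.86 L/h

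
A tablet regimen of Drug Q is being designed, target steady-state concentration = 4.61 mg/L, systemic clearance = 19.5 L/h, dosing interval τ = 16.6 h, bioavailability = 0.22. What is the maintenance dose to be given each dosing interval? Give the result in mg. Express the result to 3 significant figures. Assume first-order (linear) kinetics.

At steady state, F × (Dose/τ) = Css × CL.
Dose = Css × CL × τ / F = 4.61 × 19.50 × 16.6 / 0.22 = 6783 mg

6780 mg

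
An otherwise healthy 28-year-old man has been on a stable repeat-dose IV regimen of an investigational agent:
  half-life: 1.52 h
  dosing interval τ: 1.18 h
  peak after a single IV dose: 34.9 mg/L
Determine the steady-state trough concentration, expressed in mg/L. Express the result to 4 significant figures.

48.97 mg/L

k = ln2 / t½ = 0.693147 / 1.52 = 0.4560 h⁻¹
e^(−kτ) = e^(−0.4560 × 1.18) = 0.5839
Accumulation ratio R = 1 / (1 − e^(−kτ)) = 1 / (1 − 0.5839) = 2.403
Steady-state trough = C₀ × R × e^(−kτ) = 34.9 × 2.403 × 0.5839 = 48.97 mg/L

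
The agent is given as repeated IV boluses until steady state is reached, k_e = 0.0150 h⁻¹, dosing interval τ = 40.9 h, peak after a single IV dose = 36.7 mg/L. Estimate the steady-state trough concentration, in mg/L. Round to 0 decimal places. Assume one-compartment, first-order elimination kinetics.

e^(−kτ) = e^(−0.01500 × 40.9) = 0.5415
Accumulation ratio R = 1 / (1 − e^(−kτ)) = 1 / (1 − 0.5415) = 2.181
Steady-state trough = C₀ × R × e^(−kτ) = 36.7 × 2.181 × 0.5415 = 43.34 mg/L

43 mg/L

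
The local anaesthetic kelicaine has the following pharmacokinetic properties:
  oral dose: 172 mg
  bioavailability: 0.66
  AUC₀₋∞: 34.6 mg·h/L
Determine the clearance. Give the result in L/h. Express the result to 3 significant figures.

CL = F·Dose / AUC = 0.66 × 172 / 34.6 = 3.281 L/h

3.28 L/h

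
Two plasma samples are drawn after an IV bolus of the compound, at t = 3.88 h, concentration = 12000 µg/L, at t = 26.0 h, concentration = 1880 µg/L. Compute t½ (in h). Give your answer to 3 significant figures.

k = ln(C₁/C₂) / (t₂ − t₁) = ln(12000/1880) / (26.0 − 3.88)
  = 1.854 / 22.12 = 0.08382 h⁻¹
t½ = ln2 / k = 0.693147 / 0.08382 = 8.269 h

8.27 h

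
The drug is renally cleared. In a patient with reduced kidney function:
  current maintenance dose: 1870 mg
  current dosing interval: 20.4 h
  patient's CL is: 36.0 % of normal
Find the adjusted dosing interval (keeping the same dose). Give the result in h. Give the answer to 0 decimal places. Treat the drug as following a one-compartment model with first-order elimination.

57 h

To keep the same average steady-state level, dosing rate must scale with clearance.
CL ratio = 36.0 / 100 = 0.3600
New interval (same dose) = 20.4 / 0.3600 = 56.67 h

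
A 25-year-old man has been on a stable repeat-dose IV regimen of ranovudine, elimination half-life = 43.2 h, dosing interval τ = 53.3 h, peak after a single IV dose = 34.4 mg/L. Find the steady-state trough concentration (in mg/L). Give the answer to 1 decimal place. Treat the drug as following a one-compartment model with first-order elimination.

k = ln2 / t½ = 0.693147 / 43.2 = 0.01605 h⁻¹
e^(−kτ) = e^(−0.01605 × 53.3) = 0.4251
Accumulation ratio R = 1 / (1 − e^(−kτ)) = 1 / (1 − 0.4251) = 1.739
Steady-state trough = C₀ × R × e^(−kτ) = 34.4 × 1.739 × 0.4251 = 25.43 mg/L

25.4 mg/L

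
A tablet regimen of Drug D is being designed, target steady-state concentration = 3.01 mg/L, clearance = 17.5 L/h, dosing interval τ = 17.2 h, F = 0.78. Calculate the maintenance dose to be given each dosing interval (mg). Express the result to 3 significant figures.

1160 mg

At steady state, F × (Dose/τ) = Css × CL.
Dose = Css × CL × τ / F = 3.01 × 17.50 × 17.2 / 0.78 = 1162 mg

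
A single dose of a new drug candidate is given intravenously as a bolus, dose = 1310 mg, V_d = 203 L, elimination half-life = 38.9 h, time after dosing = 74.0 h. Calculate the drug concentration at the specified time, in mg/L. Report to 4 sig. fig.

1.726 mg/L

C₀ = Dose / Vd = 1310 / 203 = 6.453 mg/L
k = ln2 / t½ = 0.693147 / 38.9 = 0.01782 h⁻¹
C = C₀ · e^(−k·t) = 6.453 × e^(−0.01782 × 74.0)
  = 6.453 × 0.2675 = 1.726 mg/L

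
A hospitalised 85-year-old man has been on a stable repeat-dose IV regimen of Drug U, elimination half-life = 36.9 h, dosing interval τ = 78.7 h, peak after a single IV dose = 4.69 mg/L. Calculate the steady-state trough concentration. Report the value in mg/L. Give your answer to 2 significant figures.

1.4 mg/L

k = ln2 / t½ = 0.693147 / 36.9 = 0.01878 h⁻¹
e^(−kτ) = e^(−0.01878 × 78.7) = 0.2281
Accumulation ratio R = 1 / (1 − e^(−kτ)) = 1 / (1 − 0.2281) = 1.296
Steady-state trough = C₀ × R × e^(−kτ) = 4.69 × 1.296 × 0.2281 = 1.386 mg/L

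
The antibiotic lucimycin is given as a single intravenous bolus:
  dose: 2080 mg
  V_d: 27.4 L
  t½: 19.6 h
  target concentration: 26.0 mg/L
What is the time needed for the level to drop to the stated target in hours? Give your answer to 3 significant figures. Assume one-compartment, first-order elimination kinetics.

30.3 h

C₀ = Dose / Vd = 2080 / 27.4 = 75.91 mg/L
k = ln2 / t½ = 0.693147 / 19.6 = 0.03536 h⁻¹
t = ln(C₀ / C) / k = ln(75.91 / 26.0) / 0.03536
  = ln(2.920) / 0.03536 = 1.072 / 0.03536 = 30.32 h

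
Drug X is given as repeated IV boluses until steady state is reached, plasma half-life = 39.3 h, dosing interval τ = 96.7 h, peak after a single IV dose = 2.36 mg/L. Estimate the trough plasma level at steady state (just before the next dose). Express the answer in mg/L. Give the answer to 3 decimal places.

0.524 mg/L

k = ln2 / t½ = 0.693147 / 39.3 = 0.01764 h⁻¹
e^(−kτ) = e^(−0.01764 × 96.7) = 0.1816
Accumulation ratio R = 1 / (1 − e^(−kτ)) = 1 / (1 − 0.1816) = 1.222
Steady-state trough = C₀ × R × e^(−kτ) = 2.36 × 1.222 × 0.1816 = 0.5237 mg/L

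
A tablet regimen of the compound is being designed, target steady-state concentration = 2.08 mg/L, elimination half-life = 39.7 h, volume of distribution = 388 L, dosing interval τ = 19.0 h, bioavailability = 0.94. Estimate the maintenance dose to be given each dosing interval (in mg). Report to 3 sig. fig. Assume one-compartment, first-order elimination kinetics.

285 mg

k = ln2 / t½ = 0.693147 / 39.7 = 0.01746 h⁻¹
CL = k × Vd = 0.01746 × 388 = 6.774 L/h
At steady state, F × (Dose/τ) = Css × CL.
Dose = Css × CL × τ / F = 2.08 × 6.774 × 19.0 / 0.94 = 284.8 mg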